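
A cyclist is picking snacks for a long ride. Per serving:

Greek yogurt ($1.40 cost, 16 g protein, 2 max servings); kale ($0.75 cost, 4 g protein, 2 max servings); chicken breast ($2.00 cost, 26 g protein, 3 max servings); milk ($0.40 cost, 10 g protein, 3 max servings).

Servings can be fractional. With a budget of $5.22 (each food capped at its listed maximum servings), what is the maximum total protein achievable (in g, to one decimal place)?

Protein per dollar: milk 25, chicken breast 13, Greek yogurt 11.43, kale 5.333.
Take 3 servings of milk: spends $1.20, +30.0 g protein (running total 30.0 g).
Take 2.01 servings of chicken breast: spends $4.02, +52.3 g protein (running total 82.3 g).
Greedy by best ratio exhausts the cost allowance optimally: 82.3 g.

82.3 g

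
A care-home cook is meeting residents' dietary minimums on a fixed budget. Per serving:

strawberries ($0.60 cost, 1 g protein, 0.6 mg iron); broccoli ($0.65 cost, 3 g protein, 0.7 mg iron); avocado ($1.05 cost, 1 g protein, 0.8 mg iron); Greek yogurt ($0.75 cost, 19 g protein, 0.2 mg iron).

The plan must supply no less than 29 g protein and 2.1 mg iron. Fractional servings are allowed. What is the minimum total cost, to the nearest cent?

Check every corner: each single food scaled to meet both minima, and each pair solved so both constraints bind.
strawberries only: max(29/1, 2.1/0.6) = 29 servings → $17.40.
broccoli only: max(29/3, 2.1/0.7) = 9.667 servings → $6.28.
avocado only: max(29/1, 2.1/0.8) = 29 servings → $30.45.
Greek yogurt only: max(29/19, 2.1/0.2) = 10.5 servings → $7.88.
strawberries + broccoli with both targets exact would need a negative amount; discard.
strawberries + avocado: intersection lies outside the first quadrant.
strawberries + Greek yogurt with both tight: 3.045 servings and 1.366 servings → $2.85.
broccoli + avocado with both targets exact would need a negative amount; discard.
broccoli + Greek yogurt with both tight: 2.685 servings and 1.102 servings → $2.57.
avocado + Greek yogurt with both tight: 2.273 servings and 1.407 servings → $3.44.
The minimum over all feasible corners is $2.57.

$2.57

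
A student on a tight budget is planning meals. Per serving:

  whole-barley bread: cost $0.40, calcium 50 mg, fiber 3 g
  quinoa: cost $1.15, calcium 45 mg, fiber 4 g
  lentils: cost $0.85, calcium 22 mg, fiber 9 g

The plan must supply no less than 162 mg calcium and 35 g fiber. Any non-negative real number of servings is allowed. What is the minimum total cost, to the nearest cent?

$3.51

A basic optimal solution has at most two foods positive. Try each food alone and each pair with both targets met exactly.
whole-barley bread only: max(162/50, 35/3) = 11.67 servings → $4.67.
quinoa only: max(162/45, 35/4) = 8.75 servings → $10.06.
lentils only: max(162/22, 35/9) = 7.364 servings → $6.26.
whole-barley bread + quinoa: intersection lies outside the first quadrant.
whole-barley bread + lentils with both tight: 1.792 servings and 3.292 servings → $3.51.
quinoa + lentils with both tight: 2.17 servings and 2.924 servings → $4.98.
So the least-cost plan costs $3.51.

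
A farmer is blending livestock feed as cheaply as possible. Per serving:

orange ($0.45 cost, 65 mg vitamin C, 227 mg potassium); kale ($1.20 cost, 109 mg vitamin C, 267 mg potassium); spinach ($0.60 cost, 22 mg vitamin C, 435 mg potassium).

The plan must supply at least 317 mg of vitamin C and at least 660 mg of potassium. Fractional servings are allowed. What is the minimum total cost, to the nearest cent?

$2.19

Check every corner: each single food scaled to meet both minima, and each pair solved so both constraints bind.
orange only: max(317/65, 660/227) = 4.877 servings → $2.19.
kale only: max(317/109, 660/267) = 2.908 servings → $3.49.
spinach only: max(317/22, 660/435) = 14.41 servings → $8.65.
orange + kale: the both-tight solution has a negative serving — not a feasible corner.
orange + spinach: the both-tight solution has a negative serving — not a feasible corner.
kale + spinach: intersection lies outside the first quadrant.
The minimum over all feasible corners is $2.19.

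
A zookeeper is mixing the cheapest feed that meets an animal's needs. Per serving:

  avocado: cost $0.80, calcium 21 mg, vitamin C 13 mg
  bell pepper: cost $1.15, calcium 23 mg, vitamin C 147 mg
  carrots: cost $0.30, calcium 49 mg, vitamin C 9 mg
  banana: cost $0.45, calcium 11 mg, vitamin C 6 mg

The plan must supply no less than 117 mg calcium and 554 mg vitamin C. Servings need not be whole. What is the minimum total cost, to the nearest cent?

$4.48

Check every corner: each single food scaled to meet both minima, and each pair solved so both constraints bind.
avocado only: max(117/21, 554/13) = 42.62 servings → $34.09.
bell pepper only: max(117/23, 554/147) = 5.087 servings → $5.85.
carrots only: max(117/49, 554/9) = 61.56 servings → $18.47.
banana only: max(117/11, 554/6) = 92.33 servings → $41.55.
avocado + bell pepper with both tight: 1.599 servings and 3.627 servings → $5.45.
avocado + carrots with both targets exact would need a negative amount; discard.
avocado + banana with both targets exact would need a negative amount; discard.
bell pepper + carrots with both tight: 3.73 servings and 0.6371 servings → $4.48.
bell pepper + banana with both tight: 3.646 servings and 3.014 servings → $5.55.
carrots + banana: intersection lies outside the first quadrant.
Cheapest feasible corner: $4.48.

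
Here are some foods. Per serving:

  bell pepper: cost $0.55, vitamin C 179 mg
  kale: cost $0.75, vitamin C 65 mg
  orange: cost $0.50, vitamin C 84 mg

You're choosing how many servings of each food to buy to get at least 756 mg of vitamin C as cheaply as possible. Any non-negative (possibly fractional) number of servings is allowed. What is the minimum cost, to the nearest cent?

Cost per mg of vitamin C: bell pepper $0.0031, orange $0.0060, kale $0.0115.
With no serving limits, use only bell pepper: 756 mg / 179 mg = 4.223 servings × $0.55 = $2.32.

$2.32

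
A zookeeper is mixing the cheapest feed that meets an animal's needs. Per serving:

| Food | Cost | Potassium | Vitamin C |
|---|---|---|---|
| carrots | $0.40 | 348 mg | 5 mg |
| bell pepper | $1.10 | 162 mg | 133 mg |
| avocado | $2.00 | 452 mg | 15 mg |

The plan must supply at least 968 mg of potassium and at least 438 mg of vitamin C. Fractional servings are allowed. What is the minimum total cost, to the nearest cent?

$4.08

carrots only: max(968/348, 438/5) = 87.6 servings → $35.04.
bell pepper only: max(968/162, 438/133) = 5.975 servings → $6.57.
avocado only: max(968/452, 438/15) = 29.2 servings → $58.40.
carrots + bell pepper with both tight: 1.271 servings and 3.245 servings → $4.08.
carrots + avocado: intersection lies outside the first quadrant.
bell pepper + avocado with both tight: 3.18 servings and 1.002 servings → $5.50.
The minimum over all feasible corners is $4.08.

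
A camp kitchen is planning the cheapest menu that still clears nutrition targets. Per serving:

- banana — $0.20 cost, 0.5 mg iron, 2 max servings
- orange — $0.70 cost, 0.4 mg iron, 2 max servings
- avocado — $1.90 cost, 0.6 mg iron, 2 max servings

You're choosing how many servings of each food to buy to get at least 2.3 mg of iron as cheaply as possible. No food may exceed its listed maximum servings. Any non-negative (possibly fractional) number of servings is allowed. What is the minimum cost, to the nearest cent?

Cost per mg of iron: banana $0.4000, orange $1.7500, avocado $3.1667.
Take 2 servings of banana: +1.0 mg iron for $0.40 (total $0.40, still need 1.3 mg).
Take 2 servings of orange: +0.8 mg iron for $1.40 (total $1.80, still need 0.5 mg).
Take 0.8333 servings of avocado: +0.5 mg iron for $1.58 (total $3.38, still need 0.0 mg).
Greedy by cheapest-per-mg is optimal for a single linear constraint, so the minimum cost is $3.38.

$3.38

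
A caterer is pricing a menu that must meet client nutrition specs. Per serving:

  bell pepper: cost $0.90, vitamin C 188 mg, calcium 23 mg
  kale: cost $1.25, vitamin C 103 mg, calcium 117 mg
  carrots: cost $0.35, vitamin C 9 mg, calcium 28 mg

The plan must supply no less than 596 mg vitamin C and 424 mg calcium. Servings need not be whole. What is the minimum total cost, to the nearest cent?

This is a tiny linear program; its minimum lies at a vertex of the feasible set. List the vertices and price them.
bell pepper only: max(596/188, 424/23) = 18.43 servings → $16.59.
kale only: max(596/103, 424/117) = 5.786 servings → $7.23.
carrots only: max(596/9, 424/28) = 66.22 servings → $23.18.
bell pepper + kale with both tight: 1.328 servings and 3.363 servings → $5.40.
bell pepper + carrots with both tight: 2.545 servings and 13.05 servings → $6.86.
kale + carrots: the both-tight solution has a negative serving — not a feasible corner.
The minimum over all feasible corners is $5.40.

$5.40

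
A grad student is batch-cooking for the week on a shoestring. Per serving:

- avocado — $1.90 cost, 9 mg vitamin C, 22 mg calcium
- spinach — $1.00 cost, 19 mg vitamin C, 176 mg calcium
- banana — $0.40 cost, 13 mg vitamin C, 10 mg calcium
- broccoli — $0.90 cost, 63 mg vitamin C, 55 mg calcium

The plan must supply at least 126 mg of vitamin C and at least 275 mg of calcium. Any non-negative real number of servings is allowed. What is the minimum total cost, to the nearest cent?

$2.55

Two binding constraints pin down two serving amounts, so the optimal mix uses at most two foods. The candidates are each food alone (scaled to the tighter of vitamin C/calcium) and each pair with both constraints tight.
avocado only: max(126/9, 275/22) = 14 servings → $26.60.
spinach only: max(126/19, 275/176) = 6.632 servings → $6.63.
banana only: max(126/13, 275/10) = 27.5 servings → $11.00.
broccoli only: max(126/63, 275/55) = 5 servings → $4.50.
avocado + spinach: the both-tight solution has a negative serving — not a feasible corner.
avocado + banana with both tight: 11.81 servings and 1.515 servings → $23.05.
avocado + broccoli with both tight: 11.67 servings and 0.3333 servings → $22.47.
spinach + banana with both tight: 1.103 servings and 8.08 servings → $4.34.
spinach + broccoli with both tight: 1.035 servings and 1.688 servings → $2.55.
banana + broccoli: the both-tight solution has a negative serving — not a feasible corner.
The minimum over all feasible corners is $2.55.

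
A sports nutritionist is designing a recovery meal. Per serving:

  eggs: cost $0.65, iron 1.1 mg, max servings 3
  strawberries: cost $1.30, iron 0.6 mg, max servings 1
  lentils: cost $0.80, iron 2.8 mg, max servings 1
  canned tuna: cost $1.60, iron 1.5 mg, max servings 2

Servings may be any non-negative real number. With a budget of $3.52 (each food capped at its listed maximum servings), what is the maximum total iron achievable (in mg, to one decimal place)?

Iron per dollar: lentils 3.5, eggs 1.692, canned tuna 0.9375, strawberries 0.4615.
Take 1 serving of lentils: spends $0.80, +2.8 mg iron (running total 2.8 mg).
Take 3 servings of eggs: spends $1.95, +3.3 mg iron (running total 6.1 mg).
Take 0.4813 servings of canned tuna: spends $0.77, +0.7 mg iron (running total 6.8 mg).
Greedy by best ratio exhausts the cost allowance optimally: 6.8 mg.

6.8 mg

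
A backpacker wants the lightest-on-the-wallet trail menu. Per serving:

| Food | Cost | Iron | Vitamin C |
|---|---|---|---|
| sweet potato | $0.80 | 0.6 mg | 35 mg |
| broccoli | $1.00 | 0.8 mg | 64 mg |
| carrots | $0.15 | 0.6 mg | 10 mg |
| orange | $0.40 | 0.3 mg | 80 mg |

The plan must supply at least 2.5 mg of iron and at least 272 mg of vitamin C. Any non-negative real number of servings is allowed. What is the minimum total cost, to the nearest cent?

Two binding constraints pin down two serving amounts, so the optimal mix uses at most two foods. The candidates are each food alone (scaled to the tighter of iron/vitamin C) and each pair with both constraints tight.
sweet potato only: max(2.5/0.6, 272/35) = 7.771 servings → $6.22.
broccoli only: max(2.5/0.8, 272/64) = 4.25 servings → $4.25.
carrots only: max(2.5/0.6, 272/10) = 27.2 servings → $4.08.
orange only: max(2.5/0.3, 272/80) = 8.333 servings → $3.33.
sweet potato + broccoli: the both-tight solution has a negative serving — not a feasible corner.
sweet potato + carrots with both targets exact would need a negative amount; discard.
sweet potato + orange with both tight: 3.157 servings and 2.019 servings → $3.33.
broccoli + carrots with both targets exact would need a negative amount; discard.
broccoli + orange with both tight: 2.643 servings and 1.286 servings → $3.16.
carrots + orange with both tight: 2.631 servings and 3.071 servings → $1.62.
Cheapest feasible corner: $1.62.

$1.62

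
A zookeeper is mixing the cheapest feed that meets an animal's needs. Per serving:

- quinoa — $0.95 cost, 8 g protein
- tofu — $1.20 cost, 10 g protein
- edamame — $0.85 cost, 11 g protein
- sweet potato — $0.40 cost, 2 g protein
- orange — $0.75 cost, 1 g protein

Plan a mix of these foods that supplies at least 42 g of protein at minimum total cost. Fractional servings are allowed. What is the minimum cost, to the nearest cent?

Cost per g of protein: edamame $0.0773, quinoa $0.1187, tofu $0.1200, sweet potato $0.2000, orange $0.7500.
With no serving limits, use only edamame: 42 g / 11 g = 3.818 servings × $0.85 = $3.25.

$3.25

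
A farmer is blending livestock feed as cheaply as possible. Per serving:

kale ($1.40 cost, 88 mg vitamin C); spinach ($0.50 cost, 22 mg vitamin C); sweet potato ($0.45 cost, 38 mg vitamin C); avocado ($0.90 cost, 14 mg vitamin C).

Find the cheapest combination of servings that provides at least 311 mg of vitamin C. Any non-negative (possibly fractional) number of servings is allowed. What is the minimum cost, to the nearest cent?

$3.68

Cost per mg of vitamin C: sweet potato $0.0118, kale $0.0159, spinach $0.0227, avocado $0.0643.
With no serving limits, use only sweet potato: 311 mg / 38 mg = 8.184 servings × $0.45 = $3.68.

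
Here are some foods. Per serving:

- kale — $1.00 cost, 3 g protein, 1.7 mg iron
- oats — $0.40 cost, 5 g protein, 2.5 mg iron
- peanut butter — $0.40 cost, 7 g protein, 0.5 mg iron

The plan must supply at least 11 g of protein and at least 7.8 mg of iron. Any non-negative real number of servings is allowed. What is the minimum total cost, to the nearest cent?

$1.25

At the optimum either one food covers both requirements or two foods hit both targets exactly; no other combination can be cheaper.
kale only: max(11/3, 7.8/1.7) = 4.588 servings → $4.59.
oats only: max(11/5, 7.8/2.5) = 3.12 servings → $1.25.
peanut butter only: max(11/7, 7.8/0.5) = 15.6 servings → $6.24.
kale + oats with both targets exact would need a negative amount; discard.
kale + peanut butter: the both-tight solution has a negative serving — not a feasible corner.
oats + peanut butter: the both-tight solution has a negative serving — not a feasible corner.
So the least-cost plan costs $1.25.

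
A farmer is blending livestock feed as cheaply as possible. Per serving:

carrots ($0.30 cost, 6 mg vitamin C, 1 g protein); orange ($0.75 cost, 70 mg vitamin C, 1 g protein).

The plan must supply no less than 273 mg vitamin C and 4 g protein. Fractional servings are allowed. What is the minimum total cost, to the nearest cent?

$2.95

This is a tiny linear program; its minimum lies at a vertex of the feasible set. List the vertices and price them.
carrots only: max(273/6, 4/1) = 45.5 servings → $13.65.
orange only: max(273/70, 4/1) = 4 servings → $3.00.
carrots + orange with both tight: 0.1094 servings and 3.891 servings → $2.95.
Cheapest feasible corner: $2.95.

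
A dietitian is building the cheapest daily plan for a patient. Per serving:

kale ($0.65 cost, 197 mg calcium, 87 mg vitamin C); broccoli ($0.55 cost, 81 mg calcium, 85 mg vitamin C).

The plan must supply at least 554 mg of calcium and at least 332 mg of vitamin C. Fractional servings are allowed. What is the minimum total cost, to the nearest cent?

The cheapest plan sits at a corner of the feasible region — with two constraints it uses at most two foods.
kale only: max(554/197, 332/87) = 3.816 servings → $2.48.
broccoli only: max(554/81, 332/85) = 6.84 servings → $3.76.
kale + broccoli with both tight: 2.083 servings and 1.774 servings → $2.33.
The minimum over all feasible corners is $2.33.

$2.33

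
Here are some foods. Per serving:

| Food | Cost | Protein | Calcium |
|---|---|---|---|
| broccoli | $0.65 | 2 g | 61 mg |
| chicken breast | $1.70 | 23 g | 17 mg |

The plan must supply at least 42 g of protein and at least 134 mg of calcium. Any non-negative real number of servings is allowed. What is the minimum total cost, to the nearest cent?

$3.97

An LP optimum is at a vertex; with two nutrient constraints at most two foods are used. Check each candidate.
broccoli only: max(42/2, 134/61) = 21 servings → $13.65.
chicken breast only: max(42/23, 134/17) = 7.882 servings → $13.40.
broccoli + chicken breast with both tight: 1.73 servings and 1.676 servings → $3.97.
So the least-cost plan costs $3.97.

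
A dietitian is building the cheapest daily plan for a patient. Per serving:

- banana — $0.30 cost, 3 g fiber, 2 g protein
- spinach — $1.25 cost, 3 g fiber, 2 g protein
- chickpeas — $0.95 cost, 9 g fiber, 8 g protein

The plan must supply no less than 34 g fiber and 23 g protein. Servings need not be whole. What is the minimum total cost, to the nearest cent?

banana only: max(34/3, 23/2) = 11.5 servings → $3.45.
spinach only: max(34/3, 23/2) = 11.5 servings → $14.38.
chickpeas only: max(34/9, 23/8) = 3.778 servings → $3.59.
banana + spinach (both tight): parallel constraints — no distinct corner.
banana + chickpeas with both tight: 10.83 servings and 0.1667 servings → $3.41.
spinach + chickpeas with both tight: 10.83 servings and 0.1667 servings → $13.70.
So the least-cost plan costs $3.41.

$3.41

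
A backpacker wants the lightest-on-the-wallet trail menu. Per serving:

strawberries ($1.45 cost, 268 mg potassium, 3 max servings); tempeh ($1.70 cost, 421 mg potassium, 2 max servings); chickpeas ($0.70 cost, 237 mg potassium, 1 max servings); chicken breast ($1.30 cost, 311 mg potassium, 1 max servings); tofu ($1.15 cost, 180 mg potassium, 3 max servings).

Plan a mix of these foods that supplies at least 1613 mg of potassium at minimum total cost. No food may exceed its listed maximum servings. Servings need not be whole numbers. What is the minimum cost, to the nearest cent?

$6.61

Cost per mg of potassium: chickpeas $0.0030, tempeh $0.0040, chicken breast $0.0042, strawberries $0.0054, tofu $0.0064.
Take 1 serving of chickpeas: +237.0 mg potassium for $0.70 (total $0.70, still need 1376.0 mg).
Take 2 servings of tempeh: +842.0 mg potassium for $3.40 (total $4.10, still need 534.0 mg).
Take 1 serving of chicken breast: +311.0 mg potassium for $1.30 (total $5.40, still need 223.0 mg).
Take 0.8321 servings of strawberries: +223.0 mg potassium for $1.21 (total $6.61, still need 0.0 mg).
Greedy by cheapest-per-mg is optimal for a single linear constraint, so the minimum cost is $6.61.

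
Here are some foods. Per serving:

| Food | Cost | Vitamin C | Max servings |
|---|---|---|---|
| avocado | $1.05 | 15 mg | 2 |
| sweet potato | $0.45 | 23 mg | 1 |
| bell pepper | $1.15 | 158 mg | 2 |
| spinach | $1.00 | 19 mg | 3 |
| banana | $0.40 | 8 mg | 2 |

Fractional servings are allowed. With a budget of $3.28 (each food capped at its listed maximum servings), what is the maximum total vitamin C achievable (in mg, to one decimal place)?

349.6 mg

Vitamin C per dollar: bell pepper 137.4, sweet potato 51.11, banana 20, spinach 19, avocado 14.29.
Take 2 servings of bell pepper: spends $2.30, +316.0 mg vitamin C (running total 316.0 mg).
Take 1 serving of sweet potato: spends $0.45, +23.0 mg vitamin C (running total 339.0 mg).
Take 1.325 servings of banana: spends $0.53, +10.6 mg vitamin C (running total 349.6 mg).
Filling greedily by vitamin C-per-dollar is optimal for one linear limit, giving 349.6 mg.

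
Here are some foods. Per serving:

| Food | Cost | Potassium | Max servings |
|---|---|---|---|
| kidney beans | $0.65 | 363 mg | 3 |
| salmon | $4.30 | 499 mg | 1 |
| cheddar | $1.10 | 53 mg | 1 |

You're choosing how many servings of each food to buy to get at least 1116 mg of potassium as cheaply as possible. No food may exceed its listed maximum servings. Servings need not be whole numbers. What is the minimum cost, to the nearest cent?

Cost per mg of potassium: kidney beans $0.0018, salmon $0.0086, cheddar $0.0208.
Take 3 servings of kidney beans: +1089.0 mg potassium for $1.95 (total $1.95, still need 27.0 mg).
Take 0.05411 servings of salmon: +27.0 mg potassium for $0.23 (total $2.18, still need 0.0 mg).
Greedy by cheapest-per-mg is optimal for a single linear constraint, so the minimum cost is $2.18.

$2.18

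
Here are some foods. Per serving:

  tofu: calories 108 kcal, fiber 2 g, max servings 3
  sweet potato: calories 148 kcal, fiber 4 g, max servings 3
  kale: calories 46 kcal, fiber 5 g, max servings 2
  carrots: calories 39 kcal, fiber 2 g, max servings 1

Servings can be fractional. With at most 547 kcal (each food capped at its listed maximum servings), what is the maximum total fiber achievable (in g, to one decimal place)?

Fiber per kcal: kale 0.1087, carrots 0.05128, sweet potato 0.02703, tofu 0.01852.
Take 2 servings of kale: uses 92 kcal, +10.0 g fiber (running total 10.0 g).
Take 1 serving of carrots: uses 39 kcal, +2.0 g fiber (running total 12.0 g).
Take 2.811 servings of sweet potato: uses 416 kcal, +11.2 g fiber (running total 23.2 g).
Greedy by best ratio exhausts the calories allowance optimally: 23.2 g.

23.2 g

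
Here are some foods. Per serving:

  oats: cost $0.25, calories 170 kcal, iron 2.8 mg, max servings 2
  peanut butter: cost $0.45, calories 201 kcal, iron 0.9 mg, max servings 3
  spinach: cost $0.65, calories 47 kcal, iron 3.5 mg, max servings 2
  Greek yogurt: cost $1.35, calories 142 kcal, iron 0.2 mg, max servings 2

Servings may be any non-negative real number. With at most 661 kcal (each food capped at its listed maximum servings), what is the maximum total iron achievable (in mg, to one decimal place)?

Iron per kcal: spinach 0.07447, oats 0.01647, peanut butter 0.004478, Greek yogurt 0.001408.
Take 2 servings of spinach: uses 94 kcal, +7.0 mg iron (running total 7.0 mg).
Take 2 servings of oats: uses 340 kcal, +5.6 mg iron (running total 12.6 mg).
Take 1.129 servings of peanut butter: uses 227 kcal, +1.0 mg iron (running total 13.6 mg).
Filling greedily by iron-per-kcal is optimal for one linear limit, giving 13.6 mg.

13.6 mg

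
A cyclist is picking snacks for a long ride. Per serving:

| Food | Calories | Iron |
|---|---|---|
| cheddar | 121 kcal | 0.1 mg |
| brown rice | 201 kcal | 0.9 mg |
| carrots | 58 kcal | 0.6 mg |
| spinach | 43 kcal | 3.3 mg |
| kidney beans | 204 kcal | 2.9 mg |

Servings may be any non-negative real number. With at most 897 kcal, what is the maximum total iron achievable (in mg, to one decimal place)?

68.8 mg

Iron per kcal: spinach 0.07674, kidney beans 0.01422, carrots 0.01034, brown rice 0.004478, cheddar 0.0008264.
With no serving limits, spend the whole calories allowance on spinach: 897 kcal / 43 kcal × 3.3 mg = 68.8 mg.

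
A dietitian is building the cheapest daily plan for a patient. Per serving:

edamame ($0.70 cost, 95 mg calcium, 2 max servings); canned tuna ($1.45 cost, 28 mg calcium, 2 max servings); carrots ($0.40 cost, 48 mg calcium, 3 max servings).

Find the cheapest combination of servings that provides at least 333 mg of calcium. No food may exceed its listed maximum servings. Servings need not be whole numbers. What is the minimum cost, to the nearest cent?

$2.59

Cost per mg of calcium: edamame $0.0074, carrots $0.0083, canned tuna $0.0518.
Take 2 servings of edamame: +190.0 mg calcium for $1.40 (total $1.40, still need 143.0 mg).
Take 2.979 servings of carrots: +143.0 mg calcium for $1.19 (total $2.59, still need 0.0 mg).
Filling from the cheapest source first is optimal under one linear minimum: $2.59.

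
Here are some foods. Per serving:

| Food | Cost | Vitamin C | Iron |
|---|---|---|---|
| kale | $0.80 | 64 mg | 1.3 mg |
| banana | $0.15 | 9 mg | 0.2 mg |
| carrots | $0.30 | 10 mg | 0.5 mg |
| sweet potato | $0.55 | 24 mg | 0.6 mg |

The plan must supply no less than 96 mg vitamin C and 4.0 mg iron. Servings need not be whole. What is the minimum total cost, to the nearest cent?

kale only: max(96/64, 4.0/1.3) = 3.077 servings → $2.46.
banana only: max(96/9, 4.0/0.2) = 20 servings → $3.00.
carrots only: max(96/10, 4.0/0.5) = 9.6 servings → $2.88.
sweet potato only: max(96/24, 4.0/0.6) = 6.667 servings → $3.67.
kale + banana with both targets exact would need a negative amount; discard.
kale + carrots with both tight: 0.4211 servings and 6.905 servings → $2.41.
kale + sweet potato with both targets exact would need a negative amount; discard.
banana + carrots with both tight: 3.2 servings and 6.72 servings → $2.50.
banana + sweet potato with both targets exact would need a negative amount; discard.
carrots + sweet potato with both tight: 6.4 servings and 1.333 servings → $2.65.
The minimum over all feasible corners is $2.41.

$2.41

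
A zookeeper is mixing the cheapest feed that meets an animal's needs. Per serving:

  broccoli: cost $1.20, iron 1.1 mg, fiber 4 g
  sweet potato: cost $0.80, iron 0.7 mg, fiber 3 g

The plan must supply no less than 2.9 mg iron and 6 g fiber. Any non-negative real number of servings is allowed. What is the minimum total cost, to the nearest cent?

At the optimum either one food covers both requirements or two foods hit both targets exactly; no other combination can be cheaper.
broccoli only: max(2.9/1.1, 6/4) = 2.636 servings → $3.16.
sweet potato only: max(2.9/0.7, 6/3) = 4.143 servings → $3.31.
broccoli + sweet potato: the both-tight solution has a negative serving — not a feasible corner.
So the least-cost plan costs $3.16.

$3.16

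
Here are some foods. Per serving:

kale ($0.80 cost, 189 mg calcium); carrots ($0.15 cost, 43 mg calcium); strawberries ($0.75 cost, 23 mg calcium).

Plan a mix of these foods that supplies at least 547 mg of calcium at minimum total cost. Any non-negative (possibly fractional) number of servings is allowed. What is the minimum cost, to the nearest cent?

$1.91

Cost per mg of calcium: carrots $0.0035, kale $0.0042, strawberries $0.0326.
With no serving limits, use only carrots: 547 mg / 43 mg = 12.72 servings × $0.15 = $1.91.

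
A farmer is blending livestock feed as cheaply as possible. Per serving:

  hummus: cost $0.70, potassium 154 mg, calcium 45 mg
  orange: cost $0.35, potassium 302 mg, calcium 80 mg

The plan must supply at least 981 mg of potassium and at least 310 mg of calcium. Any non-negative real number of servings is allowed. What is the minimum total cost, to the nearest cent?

hummus only: max(981/154, 310/45) = 6.889 servings → $4.82.
orange only: max(981/302, 310/80) = 3.875 servings → $1.36.
hummus + orange: the both-tight solution has a negative serving — not a feasible corner.
The minimum over all feasible corners is $1.36.

$1.36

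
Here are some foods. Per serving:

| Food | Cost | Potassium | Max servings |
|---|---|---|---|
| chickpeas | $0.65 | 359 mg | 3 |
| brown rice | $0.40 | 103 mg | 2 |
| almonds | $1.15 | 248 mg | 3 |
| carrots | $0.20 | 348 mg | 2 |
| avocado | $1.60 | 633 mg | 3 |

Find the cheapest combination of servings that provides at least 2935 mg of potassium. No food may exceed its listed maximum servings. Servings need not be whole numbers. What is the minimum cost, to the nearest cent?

Cost per mg of potassium: carrots $0.0006, chickpeas $0.0018, avocado $0.0025, brown rice $0.0039, almonds $0.0046.
Take 2 servings of carrots: +696.0 mg potassium for $0.40 (total $0.40, still need 2239.0 mg).
Take 3 servings of chickpeas: +1077.0 mg potassium for $1.95 (total $2.35, still need 1162.0 mg).
Take 1.836 servings of avocado: +1162.0 mg potassium for $2.94 (total $5.29, still need 0.0 mg).
Filling from the cheapest source first is optimal under one linear minimum: $5.29.

$5.29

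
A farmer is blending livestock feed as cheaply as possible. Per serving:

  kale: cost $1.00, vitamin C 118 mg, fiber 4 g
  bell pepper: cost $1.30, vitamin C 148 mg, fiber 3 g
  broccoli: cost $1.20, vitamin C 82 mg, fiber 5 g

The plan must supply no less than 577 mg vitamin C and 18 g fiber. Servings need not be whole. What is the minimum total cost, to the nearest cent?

$4.89

With two linear requirements the optimum uses one or two foods; enumerate the corners.
kale only: max(577/118, 18/4) = 4.89 servings → $4.89.
bell pepper only: max(577/148, 18/3) = 6 servings → $7.80.
broccoli only: max(577/82, 18/5) = 7.037 servings → $8.44.
kale + bell pepper with both tight: 3.92 servings and 0.7731 servings → $4.93.
kale + broccoli: the both-tight solution has a negative serving — not a feasible corner.
bell pepper + broccoli with both tight: 2.852 servings and 1.889 servings → $5.97.
Cheapest feasible corner: $4.89.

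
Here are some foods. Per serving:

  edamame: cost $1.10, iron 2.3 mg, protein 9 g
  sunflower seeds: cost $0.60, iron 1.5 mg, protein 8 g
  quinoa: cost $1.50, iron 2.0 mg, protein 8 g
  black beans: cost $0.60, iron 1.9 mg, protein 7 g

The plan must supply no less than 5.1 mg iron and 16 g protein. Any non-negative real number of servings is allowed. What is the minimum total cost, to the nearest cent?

$1.61

Minimising a linear cost over {iron ≥ 5.1, protein ≥ 16, servings ≥ 0} — the optimum is at a vertex, using one or two foods.
edamame only: max(5.1/2.3, 16/9) = 2.217 servings → $2.44.
sunflower seeds only: max(5.1/1.5, 16/8) = 3.4 servings → $2.04.
quinoa only: max(5.1/2.0, 16/8) = 2.55 servings → $3.83.
black beans only: max(5.1/1.9, 16/7) = 2.684 servings → $1.61.
edamame + sunflower seeds: the both-tight solution has a negative serving — not a feasible corner.
edamame + quinoa: the both-tight solution has a negative serving — not a feasible corner.
edamame + black beans with both targets exact would need a negative amount; discard.
sunflower seeds + quinoa: intersection lies outside the first quadrant.
sunflower seeds + black beans with both targets exact would need a negative amount; discard.
quinoa + black beans with both targets exact would need a negative amount; discard.
The minimum over all feasible corners is $1.61.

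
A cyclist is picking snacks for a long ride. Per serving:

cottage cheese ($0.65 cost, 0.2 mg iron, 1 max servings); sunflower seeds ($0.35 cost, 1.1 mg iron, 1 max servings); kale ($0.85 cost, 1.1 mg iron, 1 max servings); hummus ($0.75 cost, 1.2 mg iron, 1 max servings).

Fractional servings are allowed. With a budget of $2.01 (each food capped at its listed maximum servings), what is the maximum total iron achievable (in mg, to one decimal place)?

3.4 mg

Iron per dollar: sunflower seeds 3.143, hummus 1.6, kale 1.294, cottage cheese 0.3077.
Take 1 serving of sunflower seeds: spends $0.35, +1.1 mg iron (running total 1.1 mg).
Take 1 serving of hummus: spends $0.75, +1.2 mg iron (running total 2.3 mg).
Take 1 serving of kale: spends $0.85, +1.1 mg iron (running total 3.4 mg).
Take 0.09231 servings of cottage cheese: spends $0.06, +0.0 mg iron (running total 3.4 mg).
Filling greedily by iron-per-dollar is optimal for one linear limit, giving 3.4 mg.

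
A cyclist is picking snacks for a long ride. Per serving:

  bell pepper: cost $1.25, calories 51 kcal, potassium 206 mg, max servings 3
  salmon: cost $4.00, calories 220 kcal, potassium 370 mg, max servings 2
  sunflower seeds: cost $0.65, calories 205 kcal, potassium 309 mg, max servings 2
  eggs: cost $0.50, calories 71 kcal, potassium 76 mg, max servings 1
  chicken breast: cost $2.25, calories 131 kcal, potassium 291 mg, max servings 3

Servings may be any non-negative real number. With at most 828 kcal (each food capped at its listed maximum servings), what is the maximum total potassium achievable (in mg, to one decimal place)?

1965.3 mg

Potassium per kcal: bell pepper 4.039, chicken breast 2.221, salmon 1.682, sunflower seeds 1.507, eggs 1.07.
Take 3 servings of bell pepper: uses 153 kcal, +618.0 mg potassium (running total 618.0 mg).
Take 3 servings of chicken breast: uses 393 kcal, +873.0 mg potassium (running total 1491.0 mg).
Take 1.282 servings of salmon: uses 282 kcal, +474.3 mg potassium (running total 1965.3 mg).
Greedy by best ratio exhausts the calories allowance optimally: 1965.3 mg.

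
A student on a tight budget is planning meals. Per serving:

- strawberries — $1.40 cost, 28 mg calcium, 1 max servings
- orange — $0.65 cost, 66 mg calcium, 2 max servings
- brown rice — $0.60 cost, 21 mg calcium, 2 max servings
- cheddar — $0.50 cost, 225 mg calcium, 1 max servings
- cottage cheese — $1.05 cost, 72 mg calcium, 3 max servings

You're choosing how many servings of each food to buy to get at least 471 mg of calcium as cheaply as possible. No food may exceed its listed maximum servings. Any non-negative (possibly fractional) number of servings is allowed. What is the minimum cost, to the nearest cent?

Cost per mg of calcium: cheddar $0.0022, orange $0.0098, cottage cheese $0.0146, brown rice $0.0286, strawberries $0.0500.
Take 1 serving of cheddar: +225.0 mg calcium for $0.50 (total $0.50, still need 246.0 mg).
Take 2 servings of orange: +132.0 mg calcium for $1.30 (total $1.80, still need 114.0 mg).
Take 1.583 servings of cottage cheese: +114.0 mg calcium for $1.66 (total $3.46, still need 0.0 mg).
Greedy by cheapest-per-mg is optimal for a single linear constraint, so the minimum cost is $3.46.

$3.46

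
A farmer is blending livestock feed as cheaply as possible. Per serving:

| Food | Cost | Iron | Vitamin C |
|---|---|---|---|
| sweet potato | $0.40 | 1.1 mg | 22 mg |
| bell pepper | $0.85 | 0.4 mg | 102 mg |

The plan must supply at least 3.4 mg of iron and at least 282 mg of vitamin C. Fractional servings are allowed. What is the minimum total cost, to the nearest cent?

A basic optimal solution has at most two foods positive. Try each food alone and each pair with both targets met exactly.
sweet potato only: max(3.4/1.1, 282/22) = 12.82 servings → $5.13.
bell pepper only: max(3.4/0.4, 282/102) = 8.5 servings → $7.22.
sweet potato + bell pepper with both tight: 2.263 servings and 2.277 servings → $2.84.
So the least-cost plan costs $2.84.

$2.84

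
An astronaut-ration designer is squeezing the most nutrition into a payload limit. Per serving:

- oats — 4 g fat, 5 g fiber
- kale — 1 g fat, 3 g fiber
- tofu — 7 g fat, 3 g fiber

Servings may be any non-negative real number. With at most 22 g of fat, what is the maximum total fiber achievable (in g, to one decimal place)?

66.0 g

Fiber per g fat: kale 3, oats 1.25, tofu 0.4286.
With no serving limits, spend the whole fat allowance on kale: 22 g / 1 g × 3 g = 66.0 g.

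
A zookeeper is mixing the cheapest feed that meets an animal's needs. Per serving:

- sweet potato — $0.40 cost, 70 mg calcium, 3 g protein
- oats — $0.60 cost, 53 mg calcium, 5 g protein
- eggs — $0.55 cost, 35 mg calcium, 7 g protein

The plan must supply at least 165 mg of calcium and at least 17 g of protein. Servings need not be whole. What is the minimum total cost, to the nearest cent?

$1.57

This is a tiny linear program; its minimum lies at a vertex of the feasible set. List the vertices and price them.
sweet potato only: max(165/70, 17/3) = 5.667 servings → $2.27.
oats only: max(165/53, 17/5) = 3.4 servings → $2.04.
eggs only: max(165/35, 17/7) = 4.714 servings → $2.59.
sweet potato + oats with both targets exact would need a negative amount; discard.
sweet potato + eggs with both tight: 1.455 servings and 1.805 servings → $1.57.
oats + eggs with both tight: 2.857 servings and 0.3878 servings → $1.93.
So the least-cost plan costs $1.57.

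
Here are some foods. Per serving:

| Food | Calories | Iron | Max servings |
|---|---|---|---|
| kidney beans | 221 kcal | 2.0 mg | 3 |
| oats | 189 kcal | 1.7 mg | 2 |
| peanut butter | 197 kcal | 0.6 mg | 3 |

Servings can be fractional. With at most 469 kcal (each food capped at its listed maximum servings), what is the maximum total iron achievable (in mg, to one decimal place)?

4.2 mg

Iron per kcal: kidney beans 0.00905, oats 0.008995, peanut butter 0.003046.
Take 2.122 servings of kidney beans: uses 469 kcal, +4.2 mg iron (running total 4.2 mg).
Filling greedily by iron-per-kcal is optimal for one linear limit, giving 4.2 mg.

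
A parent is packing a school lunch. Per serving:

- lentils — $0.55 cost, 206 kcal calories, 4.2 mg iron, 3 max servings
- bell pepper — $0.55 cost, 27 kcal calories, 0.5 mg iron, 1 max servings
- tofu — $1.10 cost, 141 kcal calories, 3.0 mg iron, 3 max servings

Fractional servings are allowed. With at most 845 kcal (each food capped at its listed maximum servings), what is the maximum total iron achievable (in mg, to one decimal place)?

Iron per kcal: tofu 0.02128, lentils 0.02039, bell pepper 0.01852.
Take 3 servings of tofu: uses 423 kcal, +9.0 mg iron (running total 9.0 mg).
Take 2.049 servings of lentils: uses 422 kcal, +8.6 mg iron (running total 17.6 mg).
Greedy by best ratio exhausts the calories allowance optimally: 17.6 mg.

17.6 mg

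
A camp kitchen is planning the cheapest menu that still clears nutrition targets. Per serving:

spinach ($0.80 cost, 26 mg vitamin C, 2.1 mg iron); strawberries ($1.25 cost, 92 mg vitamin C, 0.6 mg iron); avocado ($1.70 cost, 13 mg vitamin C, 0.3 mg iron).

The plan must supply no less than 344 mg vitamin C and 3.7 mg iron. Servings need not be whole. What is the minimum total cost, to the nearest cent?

This is a tiny linear program; its minimum lies at a vertex of the feasible set. List the vertices and price them.
spinach only: max(344/26, 3.7/2.1) = 13.23 servings → $10.58.
strawberries only: max(344/92, 3.7/0.6) = 6.167 servings → $7.71.
avocado only: max(344/13, 3.7/0.3) = 26.46 servings → $44.98.
spinach + strawberries with both tight: 0.7545 servings and 3.526 servings → $5.01.
spinach + avocado: intersection lies outside the first quadrant.
strawberries + avocado with both tight: 2.783 servings and 6.768 servings → $14.98.
Cheapest feasible corner: $5.01.

$5.01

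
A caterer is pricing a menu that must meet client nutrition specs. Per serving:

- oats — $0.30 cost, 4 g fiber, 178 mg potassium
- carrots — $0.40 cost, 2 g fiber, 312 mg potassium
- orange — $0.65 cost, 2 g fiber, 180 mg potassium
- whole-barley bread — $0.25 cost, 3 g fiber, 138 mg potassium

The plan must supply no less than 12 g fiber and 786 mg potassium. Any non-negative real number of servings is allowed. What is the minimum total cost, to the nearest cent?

$1.18

Two binding constraints pin down two serving amounts, so the optimal mix uses at most two foods. The candidates are each food alone (scaled to the tighter of fiber/potassium) and each pair with both constraints tight.
oats only: max(12/4, 786/178) = 4.416 servings → $1.32.
carrots only: max(12/2, 786/312) = 6 servings → $2.40.
orange only: max(12/2, 786/180) = 6 servings → $3.90.
whole-barley bread only: max(12/3, 786/138) = 5.696 servings → $1.42.
oats + carrots with both tight: 2.435 servings and 1.13 servings → $1.18.
oats + orange with both tight: 1.615 servings and 2.769 servings → $2.28.
oats + whole-barley bread with both targets exact would need a negative amount; discard.
carrots + orange: intersection lies outside the first quadrant.
carrots + whole-barley bread with both tight: 1.064 servings and 3.291 servings → $1.25.
orange + whole-barley bread with both tight: 2.659 servings and 2.227 servings → $2.29.
The minimum over all feasible corners is $1.18.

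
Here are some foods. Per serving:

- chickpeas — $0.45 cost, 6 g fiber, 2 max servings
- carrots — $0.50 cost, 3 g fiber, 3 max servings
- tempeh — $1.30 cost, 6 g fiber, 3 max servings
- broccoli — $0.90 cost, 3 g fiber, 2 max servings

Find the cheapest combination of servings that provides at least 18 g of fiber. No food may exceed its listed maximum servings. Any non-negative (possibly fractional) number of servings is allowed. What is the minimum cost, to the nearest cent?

$1.90

Cost per g of fiber: chickpeas $0.0750, carrots $0.1667, tempeh $0.2167, broccoli $0.3000.
Take 2 servings of chickpeas: +12.0 g fiber for $0.90 (total $0.90, still need 6.0 g).
Take 2 servings of carrots: +6.0 g fiber for $1.00 (total $1.90, still need 0.0 g).
Greedy by cheapest-per-g is optimal for a single linear constraint, so the minimum cost is $1.90.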